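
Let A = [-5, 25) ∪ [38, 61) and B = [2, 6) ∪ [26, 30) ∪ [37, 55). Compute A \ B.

[-5, 25) with B removed leaves [-5, 2), [6, 25).
[38, 61) with B removed leaves [55, 61).

[-5, 2) ∪ [6, 25) ∪ [55, 61)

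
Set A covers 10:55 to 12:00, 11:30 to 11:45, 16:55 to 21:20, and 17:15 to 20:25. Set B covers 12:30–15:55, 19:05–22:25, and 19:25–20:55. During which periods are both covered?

19:05–21:20

Merge the first list: 10:55–12:00, 16:55–21:20.
Merge the second list: 12:30–15:55, 19:05–22:25.
10:55–12:00 falls entirely outside B.
16:55–21:20 overlaps B on 19:05–21:20.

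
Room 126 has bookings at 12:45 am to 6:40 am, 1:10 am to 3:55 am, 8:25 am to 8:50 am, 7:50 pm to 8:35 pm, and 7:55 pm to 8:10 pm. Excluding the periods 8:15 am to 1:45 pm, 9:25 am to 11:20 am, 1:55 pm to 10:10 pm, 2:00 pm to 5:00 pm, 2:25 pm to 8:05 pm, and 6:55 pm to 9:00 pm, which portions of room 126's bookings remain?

12:45 am-6:40 am

A, merged: 12:45 am-6:40 am, 8:25 am-8:50 am, 7:50 pm-8:35 pm.
B, merged: 8:15 am-1:45 pm, 1:55 pm-10:10 pm.
12:45 am-6:40 am is untouched.
8:25 am-8:50 am lies entirely inside B → drops out.
7:50 pm-8:35 pm lies entirely inside B → drops out.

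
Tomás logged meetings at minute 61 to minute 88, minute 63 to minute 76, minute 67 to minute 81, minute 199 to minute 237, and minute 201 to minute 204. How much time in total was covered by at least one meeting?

65 minutes

Merged: minute 61 to minute 88, minute 199 to minute 237.
Lengths: 27 minutes + 38 minutes = 65 minutes.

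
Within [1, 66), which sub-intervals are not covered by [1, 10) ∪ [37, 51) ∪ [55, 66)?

[10, 37) ∪ [51, 55)

The merged coverage is [1, 10), [37, 51), [55, 66).
Uncovered inside [1, 66): [10, 37), [51, 55).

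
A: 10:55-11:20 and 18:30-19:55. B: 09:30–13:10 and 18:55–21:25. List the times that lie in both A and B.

10:55-11:20 ∩ B → 10:55-11:20.
18:30-19:55 ∩ B → 18:55-19:55.

10:55-11:20, 18:55-19:55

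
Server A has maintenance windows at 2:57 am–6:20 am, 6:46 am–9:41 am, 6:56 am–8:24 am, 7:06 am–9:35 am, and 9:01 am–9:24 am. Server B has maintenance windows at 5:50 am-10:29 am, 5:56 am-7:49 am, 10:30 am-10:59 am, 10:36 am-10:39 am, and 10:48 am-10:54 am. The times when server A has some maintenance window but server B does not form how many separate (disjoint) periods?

1

Merge the first list: 2:57 am-6:20 am, 6:46 am-9:41 am.
Merge the second list: 5:50 am-10:29 am, 10:30 am-10:59 am.
A \ B = 2:57 am-5:50 am.
That is 1 disjoint piece.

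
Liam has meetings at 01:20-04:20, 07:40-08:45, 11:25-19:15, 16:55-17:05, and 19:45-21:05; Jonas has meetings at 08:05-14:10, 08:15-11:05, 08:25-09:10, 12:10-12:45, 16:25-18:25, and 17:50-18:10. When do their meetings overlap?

08:05–08:45, 11:25–14:10, 16:25–18:25

Merge the first list: 01:20–04:20, 07:40–08:45, 11:25–19:15, 19:45–21:05.
Merge the second list: 08:05–14:10, 16:25–18:25.
01:20–04:20: no overlap with the second set.
07:40–08:45 meets the second set on 08:05–08:45.
11:25–19:15 meets the second set on 11:25–14:10, 16:25–18:25.
19:45–21:05: no overlap with the second set.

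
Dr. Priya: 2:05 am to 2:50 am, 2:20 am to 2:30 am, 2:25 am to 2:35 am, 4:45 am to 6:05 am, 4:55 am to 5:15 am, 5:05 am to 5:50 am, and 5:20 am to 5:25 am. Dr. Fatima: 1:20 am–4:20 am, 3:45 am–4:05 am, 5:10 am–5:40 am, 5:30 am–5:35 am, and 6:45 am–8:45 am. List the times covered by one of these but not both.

A, merged: 2:05 am–2:50 am, 4:45 am–6:05 am.
B, merged: 1:20 am–4:20 am, 5:10 am–5:40 am, 6:45 am–8:45 am.
A \ B = 4:45 am–5:10 am, 5:40 am–6:05 am.
B \ A = 1:20 am–2:05 am, 2:50 am–4:20 am, 6:45 am–8:45 am.
Union of the two gives the symmetric difference.

1:20 am–2:05 am, 2:50 am–4:20 am, 4:45 am–5:10 am, 5:40 am–6:05 am, 6:45 am–8:45 am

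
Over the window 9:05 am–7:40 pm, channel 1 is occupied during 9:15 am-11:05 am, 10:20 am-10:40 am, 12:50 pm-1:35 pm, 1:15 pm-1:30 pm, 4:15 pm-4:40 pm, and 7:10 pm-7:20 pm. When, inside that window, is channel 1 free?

9:05 am–9:15 am, 11:05 am–12:50 pm, 1:35 pm–4:15 pm, 4:40 pm–7:10 pm, 7:20 pm–7:40 pm

Covered (merged): 9:15 am–11:05 am, 12:50 pm–1:35 pm, 4:15 pm–4:40 pm, 7:10 pm–7:20 pm.
Gaps within 9:05 am–7:40 pm: 9:05 am–9:15 am, 11:05 am–12:50 pm, 1:35 pm–4:15 pm, 4:40 pm–7:10 pm, 7:20 pm–7:40 pm.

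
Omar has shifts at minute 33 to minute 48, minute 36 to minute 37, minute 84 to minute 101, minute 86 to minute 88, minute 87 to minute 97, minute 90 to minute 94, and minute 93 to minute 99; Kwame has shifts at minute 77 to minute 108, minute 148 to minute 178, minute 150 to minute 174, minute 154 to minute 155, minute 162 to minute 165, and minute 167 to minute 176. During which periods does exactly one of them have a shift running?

First set merges to minute 33 to minute 48, minute 84 to minute 101.
Second set merges to minute 77 to minute 108, minute 148 to minute 178.
Only in the first: minute 33 to minute 48.
Only in the second: minute 77 to minute 84, minute 101 to minute 108, minute 148 to minute 178.
Together these are the periods covered by exactly one.

minute 33 to minute 48, minute 77 to minute 84, minute 101 to minute 108, minute 148 to minute 178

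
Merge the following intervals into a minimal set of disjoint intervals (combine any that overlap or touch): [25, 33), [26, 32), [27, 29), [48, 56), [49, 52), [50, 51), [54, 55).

[25, 33) ∪ [48, 56)

[26, 32) overlaps/touches [25, 33) → extend to [25, 33).
[27, 29) overlaps/touches [25, 33) → extend to [25, 33).
[48, 56) is disjoint → start new block.
[49, 52) overlaps/touches [48, 56) → extend to [48, 56).
[50, 51) overlaps/touches [48, 56) → extend to [48, 56).
[54, 55) overlaps/touches [48, 56) → extend to [48, 56).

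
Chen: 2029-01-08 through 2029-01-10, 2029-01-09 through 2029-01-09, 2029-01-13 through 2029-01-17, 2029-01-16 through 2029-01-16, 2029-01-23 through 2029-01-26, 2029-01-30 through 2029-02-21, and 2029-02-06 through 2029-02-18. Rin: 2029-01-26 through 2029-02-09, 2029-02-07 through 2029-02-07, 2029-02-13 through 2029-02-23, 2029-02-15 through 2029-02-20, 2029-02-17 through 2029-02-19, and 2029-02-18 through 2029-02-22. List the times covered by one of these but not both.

2029-01-08 through 2029-01-10, 2029-01-13 through 2029-01-17, 2029-01-23 through 2029-01-25, 2029-01-27 through 2029-01-29, 2029-02-10 through 2029-02-12, 2029-02-22 through 2029-02-23

Merge the first list: 2029-01-08 through 2029-01-10, 2029-01-13 through 2029-01-17, 2029-01-23 through 2029-01-26, 2029-01-30 through 2029-02-21.
Merge the second list: 2029-01-26 through 2029-02-09, 2029-02-13 through 2029-02-23.
A \ B = 2029-01-08 through 2029-01-10, 2029-01-13 through 2029-01-17, 2029-01-23 through 2029-01-25, 2029-02-10 through 2029-02-12.
B \ A = 2029-01-27 through 2029-01-29, 2029-02-22 through 2029-02-23.
Union of the two gives the symmetric difference.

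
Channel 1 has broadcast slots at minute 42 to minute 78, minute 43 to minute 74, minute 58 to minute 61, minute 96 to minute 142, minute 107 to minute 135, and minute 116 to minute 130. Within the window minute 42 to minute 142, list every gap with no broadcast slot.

minute 78 to minute 96

Covered (merged): minute 42 to minute 78, minute 96 to minute 142.
Gaps within minute 42 to minute 142: minute 78 to minute 96.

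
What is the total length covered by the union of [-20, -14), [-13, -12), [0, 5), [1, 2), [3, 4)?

Merged: [-20, -14), [-13, -12), [0, 5).
Lengths: 6 + 1 + 5 = 12.

12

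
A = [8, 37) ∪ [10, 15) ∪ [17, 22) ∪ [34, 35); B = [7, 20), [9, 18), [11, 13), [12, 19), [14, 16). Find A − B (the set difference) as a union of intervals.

Merge the first list: [8, 37).
Merge the second list: [7, 20).
[8, 37) with B removed leaves [20, 37).

[20, 37)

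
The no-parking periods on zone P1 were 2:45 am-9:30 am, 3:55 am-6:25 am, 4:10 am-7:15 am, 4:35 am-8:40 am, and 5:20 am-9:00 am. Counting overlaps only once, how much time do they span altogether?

Merged: 2:45 am–9:30 am.
Length: 6 h 45 min.

6 h 45 min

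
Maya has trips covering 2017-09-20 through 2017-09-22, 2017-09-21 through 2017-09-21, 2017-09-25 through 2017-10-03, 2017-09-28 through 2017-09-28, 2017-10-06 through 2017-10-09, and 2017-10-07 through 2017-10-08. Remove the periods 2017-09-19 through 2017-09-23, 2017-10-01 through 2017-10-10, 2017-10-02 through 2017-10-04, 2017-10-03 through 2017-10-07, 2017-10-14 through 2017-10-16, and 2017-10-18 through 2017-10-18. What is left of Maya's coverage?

Merge the first list: 2017-09-20 through 2017-09-22, 2017-09-25 through 2017-10-03, 2017-10-06 through 2017-10-09.
Merge the second list: 2017-09-19 through 2017-09-23, 2017-10-01 through 2017-10-10, 2017-10-14 through 2017-10-16, 2017-10-18 through 2017-10-18.
2017-09-20 through 2017-09-22: fully covered by B → removed.
2017-09-25 through 2017-10-03 minus B → 2017-09-25 through 2017-09-30.
2017-10-06 through 2017-10-09: fully covered by B → removed.

2017-09-25 through 2017-09-30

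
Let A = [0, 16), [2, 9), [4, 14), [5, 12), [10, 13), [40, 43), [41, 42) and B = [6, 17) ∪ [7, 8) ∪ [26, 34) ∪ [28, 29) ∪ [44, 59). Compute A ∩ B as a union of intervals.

[6, 16)

First set merges to [0, 16), [40, 43).
Second set merges to [6, 17), [26, 34), [44, 59).
[0, 16) overlaps B on [6, 16).
[40, 43) falls entirely outside B.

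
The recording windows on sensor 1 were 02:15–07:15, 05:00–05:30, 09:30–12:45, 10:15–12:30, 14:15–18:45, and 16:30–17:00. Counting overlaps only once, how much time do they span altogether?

12 h 45 min

Merged: 02:15–07:15, 09:30–12:45, 14:15–18:45.
Lengths: 5 h + 3 h 15 min + 4 h 30 min = 12 h 45 min.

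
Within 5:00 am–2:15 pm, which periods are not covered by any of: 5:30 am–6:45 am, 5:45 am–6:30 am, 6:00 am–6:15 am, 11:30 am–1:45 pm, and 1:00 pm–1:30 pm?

5:00 am–5:30 am, 6:45 am–11:30 am, 1:45 pm–2:15 pm

After merging, the occupied span is 5:30 am–6:45 am, 11:30 am–1:45 pm.
Gaps within 5:00 am–2:15 pm: 5:00 am–5:30 am, 6:45 am–11:30 am, 1:45 pm–2:15 pm.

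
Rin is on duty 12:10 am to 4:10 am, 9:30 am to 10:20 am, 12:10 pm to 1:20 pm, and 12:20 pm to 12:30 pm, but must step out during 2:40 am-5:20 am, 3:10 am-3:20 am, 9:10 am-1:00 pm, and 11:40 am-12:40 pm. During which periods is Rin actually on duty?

Merge the first list: 12:10 am-4:10 am, 9:30 am-10:20 am, 12:10 pm-1:20 pm.
Merge the second list: 2:40 am-5:20 am, 9:10 am-1:00 pm.
12:10 am-4:10 am \ B = 12:10 am-2:40 am.
9:30 am-10:20 am: entirely removed.
12:10 pm-1:20 pm \ B = 1:00 pm-1:20 pm.

12:10 am-2:40 am, 1:00 pm-1:20 pm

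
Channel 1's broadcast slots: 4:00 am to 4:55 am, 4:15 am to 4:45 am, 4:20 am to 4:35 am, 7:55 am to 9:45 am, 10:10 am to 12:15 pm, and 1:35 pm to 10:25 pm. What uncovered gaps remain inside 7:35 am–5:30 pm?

Covered (merged): 4:00 am–4:55 am, 7:55 am–9:45 am, 10:10 am–12:15 pm, 1:35 pm–10:25 pm.
Complement within 7:35 am–5:30 pm: 7:35 am–7:55 am, 9:45 am–10:10 am, 12:15 pm–1:35 pm.

7:35 am–7:55 am, 9:45 am–10:10 am, 12:15 pm–1:35 pm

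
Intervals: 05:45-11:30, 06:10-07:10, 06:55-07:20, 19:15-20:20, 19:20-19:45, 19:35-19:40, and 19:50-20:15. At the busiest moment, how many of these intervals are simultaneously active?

At 06:55, 3 of the intervals are simultaneously active.
No point has more.

3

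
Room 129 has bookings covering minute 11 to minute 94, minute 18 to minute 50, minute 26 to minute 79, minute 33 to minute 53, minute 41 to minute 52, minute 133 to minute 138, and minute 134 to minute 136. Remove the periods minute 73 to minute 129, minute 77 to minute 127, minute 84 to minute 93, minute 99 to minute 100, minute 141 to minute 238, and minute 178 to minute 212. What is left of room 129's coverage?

minute 11 to minute 73, minute 133 to minute 138

A, merged: minute 11 to minute 94, minute 133 to minute 138.
B, merged: minute 73 to minute 129, minute 141 to minute 238.
minute 11 to minute 94 with B removed leaves minute 11 to minute 73.
minute 133 to minute 138 is untouched.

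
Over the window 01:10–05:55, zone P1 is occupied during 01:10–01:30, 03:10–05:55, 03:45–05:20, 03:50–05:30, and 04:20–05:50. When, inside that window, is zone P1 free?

After merging, the occupied span is 01:10–01:30, 03:10–05:55.
Uncovered inside 01:10–05:55: 01:30–03:10.

01:30–03:10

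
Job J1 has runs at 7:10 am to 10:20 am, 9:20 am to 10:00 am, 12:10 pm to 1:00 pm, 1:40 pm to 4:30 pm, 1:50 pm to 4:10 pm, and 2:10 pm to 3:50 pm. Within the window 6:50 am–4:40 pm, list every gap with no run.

The merged coverage is 7:10 am–10:20 am, 12:10 pm–1:00 pm, 1:40 pm–4:30 pm.
Gaps within 6:50 am–4:40 pm: 6:50 am–7:10 am, 10:20 am–12:10 pm, 1:00 pm–1:40 pm, 4:30 pm–4:40 pm.

6:50 am–7:10 am, 10:20 am–12:10 pm, 1:00 pm–1:40 pm, 4:30 pm–4:40 pm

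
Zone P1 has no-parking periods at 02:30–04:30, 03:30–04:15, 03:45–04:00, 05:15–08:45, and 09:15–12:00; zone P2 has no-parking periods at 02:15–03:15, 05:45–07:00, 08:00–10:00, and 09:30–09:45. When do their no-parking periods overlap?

02:30-03:15, 05:45-07:00, 08:00-08:45, 09:15-10:00

A, merged: 02:30-04:30, 05:15-08:45, 09:15-12:00.
B, merged: 02:15-03:15, 05:45-07:00, 08:00-10:00.
02:30-04:30 ∩ B → 02:30-03:15.
05:15-08:45 ∩ B → 05:45-07:00, 08:00-08:45.
09:15-12:00 ∩ B → 09:15-10:00.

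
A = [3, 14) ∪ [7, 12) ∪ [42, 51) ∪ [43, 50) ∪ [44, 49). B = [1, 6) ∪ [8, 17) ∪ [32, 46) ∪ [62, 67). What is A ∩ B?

[3, 6) ∪ [8, 14) ∪ [42, 46)

Merge the first list: [3, 14), [42, 51).
[3, 14) meets the second set on [3, 6), [8, 14).
[42, 51) meets the second set on [42, 46).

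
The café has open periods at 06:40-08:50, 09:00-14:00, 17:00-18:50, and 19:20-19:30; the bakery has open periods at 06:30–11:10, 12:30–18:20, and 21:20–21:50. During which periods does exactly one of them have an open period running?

06:30-06:40, 08:50-09:00, 11:10-12:30, 14:00-17:00, 18:20-18:50, 19:20-19:30, 21:20-21:50

A but not B: 11:10-12:30, 18:20-18:50, 19:20-19:30.
B but not A: 06:30-06:40, 08:50-09:00, 14:00-17:00, 21:20-21:50.
Combining gives A △ B.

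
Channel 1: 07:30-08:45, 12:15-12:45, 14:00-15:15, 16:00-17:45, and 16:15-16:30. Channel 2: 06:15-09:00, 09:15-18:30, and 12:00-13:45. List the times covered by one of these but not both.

First set merges to 07:30–08:45, 12:15–12:45, 14:00–15:15, 16:00–17:45.
Second set merges to 06:15–09:00, 09:15–18:30.
A \ B = none.
B \ A = 06:15–07:30, 08:45–09:00, 09:15–12:15, 12:45–14:00, 15:15–16:00, 17:45–18:30.
Union of the two gives the symmetric difference.

06:15–07:30, 08:45–09:00, 09:15–12:15, 12:45–14:00, 15:15–16:00, 17:45–18:30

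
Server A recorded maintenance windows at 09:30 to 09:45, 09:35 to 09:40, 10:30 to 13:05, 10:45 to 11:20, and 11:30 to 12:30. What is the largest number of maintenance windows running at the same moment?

Walk the sorted start/end points keeping a running depth.
The depth first hits 2 at 09:35.

2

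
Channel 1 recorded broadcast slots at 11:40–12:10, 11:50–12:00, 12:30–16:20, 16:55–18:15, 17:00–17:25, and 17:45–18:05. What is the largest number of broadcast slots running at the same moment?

2

At 11:50, 2 of the intervals are simultaneously active.
No point has more.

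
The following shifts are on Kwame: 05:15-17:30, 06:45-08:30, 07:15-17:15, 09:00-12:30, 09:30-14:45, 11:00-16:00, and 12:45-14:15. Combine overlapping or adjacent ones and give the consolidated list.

05:15–17:30

06:45–08:30 overlaps/touches 05:15–17:30 → extend to 05:15–17:30.
07:15–17:15 overlaps/touches 05:15–17:30 → extend to 05:15–17:30.
09:00–12:30 overlaps/touches 05:15–17:30 → extend to 05:15–17:30.
09:30–14:45 overlaps/touches 05:15–17:30 → extend to 05:15–17:30.
11:00–16:00 overlaps/touches 05:15–17:30 → extend to 05:15–17:30.
12:45–14:15 overlaps/touches 05:15–17:30 → extend to 05:15–17:30.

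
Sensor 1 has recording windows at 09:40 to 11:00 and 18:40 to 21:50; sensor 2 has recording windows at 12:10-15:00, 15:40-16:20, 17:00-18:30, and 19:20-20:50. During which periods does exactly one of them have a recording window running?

A but not B: 09:40-11:00, 18:40-19:20, 20:50-21:50.
B but not A: 12:10-15:00, 15:40-16:20, 17:00-18:30.
Combining gives A △ B.

09:40-11:00, 12:10-15:00, 15:40-16:20, 17:00-18:30, 18:40-19:20, 20:50-21:50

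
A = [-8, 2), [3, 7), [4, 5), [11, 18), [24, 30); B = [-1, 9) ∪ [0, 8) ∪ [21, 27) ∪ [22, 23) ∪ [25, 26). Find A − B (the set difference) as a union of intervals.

First set merges to [-8, 2), [3, 7), [11, 18), [24, 30).
Second set merges to [-1, 9), [21, 27).
[-8, 2) \ B = [-8, -1).
[3, 7): entirely removed.
[11, 18): nothing removed.
[24, 30) \ B = [27, 30).

[-8, -1) ∪ [11, 18) ∪ [27, 30)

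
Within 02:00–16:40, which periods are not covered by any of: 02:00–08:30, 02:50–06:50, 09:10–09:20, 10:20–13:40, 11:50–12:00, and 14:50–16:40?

08:30–09:10, 09:20–10:20, 13:40–14:50

Covered (merged): 02:00–08:30, 09:10–09:20, 10:20–13:40, 14:50–16:40.
Complement within 02:00–16:40: 08:30–09:10, 09:20–10:20, 13:40–14:50.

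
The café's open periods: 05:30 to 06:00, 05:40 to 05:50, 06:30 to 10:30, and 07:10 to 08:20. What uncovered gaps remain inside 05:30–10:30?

06:00–06:30

The merged coverage is 05:30–06:00, 06:30–10:30.
Complement within 05:30–10:30: 06:00–06:30.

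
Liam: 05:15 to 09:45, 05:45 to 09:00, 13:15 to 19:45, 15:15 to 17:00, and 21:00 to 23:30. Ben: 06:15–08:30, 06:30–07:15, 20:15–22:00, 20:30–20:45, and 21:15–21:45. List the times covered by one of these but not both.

05:15–06:15, 08:30–09:45, 13:15–19:45, 20:15–21:00, 22:00–23:30

Merge the first list: 05:15–09:45, 13:15–19:45, 21:00–23:30.
Merge the second list: 06:15–08:30, 20:15–22:00.
Only in the first: 05:15–06:15, 08:30–09:45, 13:15–19:45, 22:00–23:30.
Only in the second: 20:15–21:00.
Together these are the periods covered by exactly one.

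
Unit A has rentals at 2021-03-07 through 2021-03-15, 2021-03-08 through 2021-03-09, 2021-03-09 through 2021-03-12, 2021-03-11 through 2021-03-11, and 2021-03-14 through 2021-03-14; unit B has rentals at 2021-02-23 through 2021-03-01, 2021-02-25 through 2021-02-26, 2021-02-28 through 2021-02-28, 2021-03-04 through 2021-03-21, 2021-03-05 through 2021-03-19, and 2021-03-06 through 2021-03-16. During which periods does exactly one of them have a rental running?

First set merges to 2021-03-07 through 2021-03-15.
Second set merges to 2021-02-23 through 2021-03-01, 2021-03-04 through 2021-03-21.
A but not B: none.
B but not A: 2021-02-23 through 2021-03-01, 2021-03-04 through 2021-03-06, 2021-03-16 through 2021-03-21.
Combining gives A △ B.

2021-02-23 through 2021-03-01, 2021-03-04 through 2021-03-06, 2021-03-16 through 2021-03-21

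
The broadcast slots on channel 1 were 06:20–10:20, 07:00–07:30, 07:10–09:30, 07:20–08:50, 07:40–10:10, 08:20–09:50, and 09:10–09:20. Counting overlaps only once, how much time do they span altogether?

Merged: 06:20-10:20.
Length: 4 h.

4 h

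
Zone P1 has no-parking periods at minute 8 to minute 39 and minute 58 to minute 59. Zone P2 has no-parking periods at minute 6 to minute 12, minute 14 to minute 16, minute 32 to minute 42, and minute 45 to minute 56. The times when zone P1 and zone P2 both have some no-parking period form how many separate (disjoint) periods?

A ∩ B = minute 8 to minute 12, minute 14 to minute 16, minute 32 to minute 39.
That is 3 disjoint pieces.

3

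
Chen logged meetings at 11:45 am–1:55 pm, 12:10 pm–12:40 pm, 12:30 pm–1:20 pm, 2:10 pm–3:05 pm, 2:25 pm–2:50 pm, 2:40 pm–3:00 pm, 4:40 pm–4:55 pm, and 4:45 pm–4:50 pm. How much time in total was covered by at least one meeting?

3 h 20 min

Merged: 11:45 am-1:55 pm, 2:10 pm-3:05 pm, 4:40 pm-4:55 pm.
Lengths: 2 h 10 min + 55 min + 15 min = 3 h 20 min.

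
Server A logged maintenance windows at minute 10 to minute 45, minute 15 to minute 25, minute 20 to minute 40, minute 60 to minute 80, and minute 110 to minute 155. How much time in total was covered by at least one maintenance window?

Merged: minute 10 to minute 45, minute 60 to minute 80, minute 110 to minute 155.
Lengths: 35 minutes + 20 minutes + 45 minutes = 100 minutes.

100 minutes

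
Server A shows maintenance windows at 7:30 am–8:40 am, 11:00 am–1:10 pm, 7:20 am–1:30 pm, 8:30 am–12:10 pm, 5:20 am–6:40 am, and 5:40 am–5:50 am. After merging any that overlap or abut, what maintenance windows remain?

Sort by start: 5:20 am-6:40 am, 5:40 am-5:50 am, 7:20 am-1:30 pm, 7:30 am-8:40 am, 8:30 am-12:10 pm, 11:00 am-1:10 pm.
5:40 am-5:50 am overlaps/touches 5:20 am-6:40 am → extend to 5:20 am-6:40 am.
7:20 am-1:30 pm is disjoint → start new block.
7:30 am-8:40 am overlaps/touches 7:20 am-1:30 pm → extend to 7:20 am-1:30 pm.
8:30 am-12:10 pm overlaps/touches 7:20 am-1:30 pm → extend to 7:20 am-1:30 pm.
11:00 am-1:10 pm overlaps/touches 7:20 am-1:30 pm → extend to 7:20 am-1:30 pm.

5:20 am-6:40 am, 7:20 am-1:30 pm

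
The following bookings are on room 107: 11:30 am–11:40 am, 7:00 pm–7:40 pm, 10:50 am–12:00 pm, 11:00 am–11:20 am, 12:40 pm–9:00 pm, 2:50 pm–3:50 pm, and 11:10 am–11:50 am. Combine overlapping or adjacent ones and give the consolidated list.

10:50 am–12:00 pm, 12:40 pm–9:00 pm

Sort by start: 10:50 am–12:00 pm, 11:00 am–11:20 am, 11:10 am–11:50 am, 11:30 am–11:40 am, 12:40 pm–9:00 pm, 2:50 pm–3:50 pm, 7:00 pm–7:40 pm.
11:00 am–11:20 am overlaps/touches 10:50 am–12:00 pm → extend to 10:50 am–12:00 pm.
11:10 am–11:50 am overlaps/touches 10:50 am–12:00 pm → extend to 10:50 am–12:00 pm.
11:30 am–11:40 am overlaps/touches 10:50 am–12:00 pm → extend to 10:50 am–12:00 pm.
12:40 pm–9:00 pm is disjoint → start new block.
2:50 pm–3:50 pm overlaps/touches 12:40 pm–9:00 pm → extend to 12:40 pm–9:00 pm.
7:00 pm–7:40 pm overlaps/touches 12:40 pm–9:00 pm → extend to 12:40 pm–9:00 pm.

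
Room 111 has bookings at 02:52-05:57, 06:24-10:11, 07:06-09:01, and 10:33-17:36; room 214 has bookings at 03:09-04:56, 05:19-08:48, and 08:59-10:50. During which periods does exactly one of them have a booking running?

Merge the first list: 02:52–05:57, 06:24–10:11, 10:33–17:36.
A \ B = 02:52–03:09, 04:56–05:19, 08:48–08:59, 10:50–17:36.
B \ A = 05:57–06:24, 10:11–10:33.
Union of the two gives the symmetric difference.

02:52–03:09, 04:56–05:19, 05:57–06:24, 08:48–08:59, 10:11–10:33, 10:50–17:36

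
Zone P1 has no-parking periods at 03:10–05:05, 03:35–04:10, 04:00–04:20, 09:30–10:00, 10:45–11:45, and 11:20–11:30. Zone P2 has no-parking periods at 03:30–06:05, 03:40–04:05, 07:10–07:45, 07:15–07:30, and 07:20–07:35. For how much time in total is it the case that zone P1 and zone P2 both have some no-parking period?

1 h 35 min

First set merges to 03:10-05:05, 09:30-10:00, 10:45-11:45.
Second set merges to 03:30-06:05, 07:10-07:45.
A ∩ B = 03:30-05:05.
Total: 1 h 35 min.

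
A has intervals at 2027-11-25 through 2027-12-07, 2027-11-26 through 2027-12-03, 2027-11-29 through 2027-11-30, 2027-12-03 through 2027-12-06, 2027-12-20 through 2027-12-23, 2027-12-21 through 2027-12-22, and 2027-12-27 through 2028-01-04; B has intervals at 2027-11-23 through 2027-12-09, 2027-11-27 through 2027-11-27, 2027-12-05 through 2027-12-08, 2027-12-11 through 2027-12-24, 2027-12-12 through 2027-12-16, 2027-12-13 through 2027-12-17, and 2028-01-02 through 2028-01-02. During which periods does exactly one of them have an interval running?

2027-11-23 through 2027-11-24, 2027-12-08 through 2027-12-09, 2027-12-11 through 2027-12-19, 2027-12-24 through 2027-12-24, 2027-12-27 through 2028-01-01, 2028-01-03 through 2028-01-04

Merge the first list: 2027-11-25 through 2027-12-07, 2027-12-20 through 2027-12-23, 2027-12-27 through 2028-01-04.
Merge the second list: 2027-11-23 through 2027-12-09, 2027-12-11 through 2027-12-24, 2028-01-02 through 2028-01-02.
Only in the first: 2027-12-27 through 2028-01-01, 2028-01-03 through 2028-01-04.
Only in the second: 2027-11-23 through 2027-11-24, 2027-12-08 through 2027-12-09, 2027-12-11 through 2027-12-19, 2027-12-24 through 2027-12-24.
Together these are the periods covered by exactly one.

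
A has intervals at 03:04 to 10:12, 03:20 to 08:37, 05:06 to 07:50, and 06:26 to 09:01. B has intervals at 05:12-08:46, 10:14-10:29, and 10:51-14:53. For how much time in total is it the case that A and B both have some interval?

3 h 34 min

Merge the first list: 03:04-10:12.
A ∩ B = 05:12-08:46.
Total: 3 h 34 min.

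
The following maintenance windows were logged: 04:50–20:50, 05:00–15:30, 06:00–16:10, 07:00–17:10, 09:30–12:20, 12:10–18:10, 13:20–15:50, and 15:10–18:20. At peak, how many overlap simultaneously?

At 15:10, 7 of the intervals are simultaneously active.
No point has more.

7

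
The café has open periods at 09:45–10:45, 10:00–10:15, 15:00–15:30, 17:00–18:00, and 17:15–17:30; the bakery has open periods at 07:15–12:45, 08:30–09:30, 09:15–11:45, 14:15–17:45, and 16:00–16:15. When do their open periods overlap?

09:45–10:45, 15:00–15:30, 17:00–17:45

First set merges to 09:45–10:45, 15:00–15:30, 17:00–18:00.
Second set merges to 07:15–12:45, 14:15–17:45.
09:45–10:45 ∩ B → 09:45–10:45.
15:00–15:30 ∩ B → 15:00–15:30.
17:00–18:00 ∩ B → 17:00–17:45.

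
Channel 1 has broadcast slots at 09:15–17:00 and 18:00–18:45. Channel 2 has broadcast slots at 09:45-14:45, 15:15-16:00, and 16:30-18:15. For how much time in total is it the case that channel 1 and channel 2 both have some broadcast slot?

A ∩ B = 09:45–14:45, 15:15–16:00, 16:30–17:00, 18:00–18:15.
Total: 5 h + 45 min + 30 min + 15 min = 6 h 30 min.

6 h 30 min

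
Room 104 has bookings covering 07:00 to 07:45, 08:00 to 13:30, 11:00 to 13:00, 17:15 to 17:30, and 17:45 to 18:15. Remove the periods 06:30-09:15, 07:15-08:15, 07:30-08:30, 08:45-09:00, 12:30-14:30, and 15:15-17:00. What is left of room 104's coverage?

A, merged: 07:00–07:45, 08:00–13:30, 17:15–17:30, 17:45–18:15.
B, merged: 06:30–09:15, 12:30–14:30, 15:15–17:00.
07:00–07:45: entirely removed.
08:00–13:30 \ B = 09:15–12:30.
17:15–17:30: nothing removed.
17:45–18:15: nothing removed.

09:15–12:30, 17:15–17:30, 17:45–18:15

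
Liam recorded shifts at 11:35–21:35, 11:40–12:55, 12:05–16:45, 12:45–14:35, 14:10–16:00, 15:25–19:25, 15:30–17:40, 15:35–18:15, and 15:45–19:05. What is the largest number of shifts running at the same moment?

7

At 15:45, 7 of the intervals are simultaneously active.
No point has more.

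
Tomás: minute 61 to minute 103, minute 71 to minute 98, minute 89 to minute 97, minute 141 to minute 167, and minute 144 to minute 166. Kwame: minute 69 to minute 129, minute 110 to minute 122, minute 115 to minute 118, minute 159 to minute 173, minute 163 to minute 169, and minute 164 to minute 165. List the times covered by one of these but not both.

minute 61 to minute 69, minute 103 to minute 129, minute 141 to minute 159, minute 167 to minute 173

A, merged: minute 61 to minute 103, minute 141 to minute 167.
B, merged: minute 69 to minute 129, minute 159 to minute 173.
Only in the first: minute 61 to minute 69, minute 141 to minute 159.
Only in the second: minute 103 to minute 129, minute 167 to minute 173.
Together these are the periods covered by exactly one.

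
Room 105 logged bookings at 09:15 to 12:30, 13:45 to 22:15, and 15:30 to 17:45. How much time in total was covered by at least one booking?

11 h 45 min

Merged: 09:15–12:30, 13:45–22:15.
Lengths: 3 h 15 min + 8 h 30 min = 11 h 45 min.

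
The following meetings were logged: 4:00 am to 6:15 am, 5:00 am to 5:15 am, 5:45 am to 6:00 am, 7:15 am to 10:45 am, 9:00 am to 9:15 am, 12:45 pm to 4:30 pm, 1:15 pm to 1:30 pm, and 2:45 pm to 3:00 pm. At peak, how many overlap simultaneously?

2

At 5:00 am, 2 of the intervals are simultaneously active.
No point has more.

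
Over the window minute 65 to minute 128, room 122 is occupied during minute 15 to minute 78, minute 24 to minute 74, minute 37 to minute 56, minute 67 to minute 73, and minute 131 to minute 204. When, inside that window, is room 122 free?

Covered (merged): minute 15 to minute 78, minute 131 to minute 204.
Uncovered inside minute 65 to minute 128: minute 78 to minute 128.

minute 78 to minute 128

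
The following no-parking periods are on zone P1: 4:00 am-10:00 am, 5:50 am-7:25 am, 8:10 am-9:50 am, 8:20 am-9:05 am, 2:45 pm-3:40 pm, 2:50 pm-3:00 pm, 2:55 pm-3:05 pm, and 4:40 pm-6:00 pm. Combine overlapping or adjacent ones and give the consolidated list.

5:50 am-7:25 am overlaps/touches 4:00 am-10:00 am → extend to 4:00 am-10:00 am.
8:10 am-9:50 am overlaps/touches 4:00 am-10:00 am → extend to 4:00 am-10:00 am.
8:20 am-9:05 am overlaps/touches 4:00 am-10:00 am → extend to 4:00 am-10:00 am.
2:45 pm-3:40 pm is disjoint → start new block.
2:50 pm-3:00 pm overlaps/touches 2:45 pm-3:40 pm → extend to 2:45 pm-3:40 pm.
2:55 pm-3:05 pm overlaps/touches 2:45 pm-3:40 pm → extend to 2:45 pm-3:40 pm.
4:40 pm-6:00 pm is disjoint → start new block.

4:00 am-10:00 am, 2:45 pm-3:40 pm, 4:40 pm-6:00 pm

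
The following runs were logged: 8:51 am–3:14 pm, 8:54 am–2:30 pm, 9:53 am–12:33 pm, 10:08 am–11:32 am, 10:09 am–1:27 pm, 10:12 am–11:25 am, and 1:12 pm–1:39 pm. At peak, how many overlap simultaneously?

6

At 10:12 am, 6 of the intervals are simultaneously active.
No point has more.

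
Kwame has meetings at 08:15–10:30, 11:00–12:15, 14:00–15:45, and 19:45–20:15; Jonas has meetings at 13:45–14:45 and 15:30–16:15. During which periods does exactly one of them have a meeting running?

08:15-10:30, 11:00-12:15, 13:45-14:00, 14:45-15:30, 15:45-16:15, 19:45-20:15

A but not B: 08:15-10:30, 11:00-12:15, 14:45-15:30, 19:45-20:15.
B but not A: 13:45-14:00, 15:45-16:15.
Combining gives A △ B.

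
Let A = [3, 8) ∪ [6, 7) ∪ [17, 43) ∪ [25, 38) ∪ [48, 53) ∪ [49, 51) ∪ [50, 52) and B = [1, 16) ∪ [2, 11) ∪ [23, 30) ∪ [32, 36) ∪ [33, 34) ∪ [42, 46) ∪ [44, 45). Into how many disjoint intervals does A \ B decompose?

4

A, merged: [3, 8), [17, 43), [48, 53).
B, merged: [1, 16), [23, 30), [32, 36), [42, 46).
A \ B = [17, 23), [30, 32), [36, 42), [48, 53).
That is 4 disjoint pieces.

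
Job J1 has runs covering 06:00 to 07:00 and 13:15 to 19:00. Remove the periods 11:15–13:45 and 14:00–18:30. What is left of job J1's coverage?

06:00–07:00, 13:45–14:00, 18:30–19:00

06:00–07:00 is untouched.
13:15–19:00 with B removed leaves 13:45–14:00, 18:30–19:00.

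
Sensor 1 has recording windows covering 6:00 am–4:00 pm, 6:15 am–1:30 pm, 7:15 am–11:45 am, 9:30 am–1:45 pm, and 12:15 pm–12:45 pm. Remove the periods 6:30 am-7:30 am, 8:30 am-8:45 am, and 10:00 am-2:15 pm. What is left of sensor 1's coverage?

A, merged: 6:00 am–4:00 pm.
6:00 am–4:00 pm \ B = 6:00 am–6:30 am, 7:30 am–8:30 am, 8:45 am–10:00 am, 2:15 pm–4:00 pm.

6:00 am–6:30 am, 7:30 am–8:30 am, 8:45 am–10:00 am, 2:15 pm–4:00 pm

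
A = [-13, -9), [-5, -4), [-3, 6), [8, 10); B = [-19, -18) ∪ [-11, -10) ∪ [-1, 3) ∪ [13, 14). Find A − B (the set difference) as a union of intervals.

[-13, -11) ∪ [-10, -9) ∪ [-5, -4) ∪ [-3, -1) ∪ [3, 6) ∪ [8, 10)

[-13, -9) \ B = [-13, -11), [-10, -9).
[-5, -4): nothing removed.
[-3, 6) \ B = [-3, -1), [3, 6).
[8, 10): nothing removed.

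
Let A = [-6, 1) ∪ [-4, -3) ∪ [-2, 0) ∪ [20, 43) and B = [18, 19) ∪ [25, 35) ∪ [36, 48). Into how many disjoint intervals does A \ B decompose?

3

First set merges to [-6, 1), [20, 43).
A \ B = [-6, 1), [20, 25), [35, 36).
That is 3 disjoint pieces.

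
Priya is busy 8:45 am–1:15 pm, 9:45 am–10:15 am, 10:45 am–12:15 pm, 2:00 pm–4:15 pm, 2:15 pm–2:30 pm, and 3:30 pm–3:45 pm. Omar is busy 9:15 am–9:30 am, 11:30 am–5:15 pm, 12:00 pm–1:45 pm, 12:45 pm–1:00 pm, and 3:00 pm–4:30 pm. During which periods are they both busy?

First set merges to 8:45 am-1:15 pm, 2:00 pm-4:15 pm.
Second set merges to 9:15 am-9:30 am, 11:30 am-5:15 pm.
8:45 am-1:15 pm ∩ B → 9:15 am-9:30 am, 11:30 am-1:15 pm.
2:00 pm-4:15 pm ∩ B → 2:00 pm-4:15 pm.

9:15 am-9:30 am, 11:30 am-1:15 pm, 2:00 pm-4:15 pm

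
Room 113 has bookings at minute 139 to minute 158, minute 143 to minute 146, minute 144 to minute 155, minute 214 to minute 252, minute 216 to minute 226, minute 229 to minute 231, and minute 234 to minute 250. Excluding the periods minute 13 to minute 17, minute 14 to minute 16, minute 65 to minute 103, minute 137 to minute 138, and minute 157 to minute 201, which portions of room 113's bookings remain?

Merge the first list: minute 139 to minute 158, minute 214 to minute 252.
Merge the second list: minute 13 to minute 17, minute 65 to minute 103, minute 137 to minute 138, minute 157 to minute 201.
minute 139 to minute 158 minus B → minute 139 to minute 157.
minute 214 to minute 252: no B overlap → unchanged.

minute 139 to minute 157, minute 214 to minute 252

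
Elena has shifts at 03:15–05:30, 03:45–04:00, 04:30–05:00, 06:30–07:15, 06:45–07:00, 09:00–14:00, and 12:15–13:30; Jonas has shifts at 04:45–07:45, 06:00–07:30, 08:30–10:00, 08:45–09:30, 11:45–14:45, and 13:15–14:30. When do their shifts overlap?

First set merges to 03:15–05:30, 06:30–07:15, 09:00–14:00.
Second set merges to 04:45–07:45, 08:30–10:00, 11:45–14:45.
03:15–05:30 meets the second set on 04:45–05:30.
06:30–07:15 meets the second set on 06:30–07:15.
09:00–14:00 meets the second set on 09:00–10:00, 11:45–14:00.

04:45–05:30, 06:30–07:15, 09:00–10:00, 11:45–14:00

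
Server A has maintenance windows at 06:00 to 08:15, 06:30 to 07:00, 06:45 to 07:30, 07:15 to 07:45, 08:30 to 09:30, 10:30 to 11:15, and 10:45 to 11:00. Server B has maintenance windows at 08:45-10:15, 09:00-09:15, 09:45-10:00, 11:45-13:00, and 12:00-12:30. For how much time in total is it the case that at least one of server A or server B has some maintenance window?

6 h

Merge the first list: 06:00–08:15, 08:30–09:30, 10:30–11:15.
Merge the second list: 08:45–10:15, 11:45–13:00.
A ∪ B = 06:00–08:15, 08:30–10:15, 10:30–11:15, 11:45–13:00.
Total: 2 h 15 min + 1 h 45 min + 45 min + 1 h 15 min = 6 h.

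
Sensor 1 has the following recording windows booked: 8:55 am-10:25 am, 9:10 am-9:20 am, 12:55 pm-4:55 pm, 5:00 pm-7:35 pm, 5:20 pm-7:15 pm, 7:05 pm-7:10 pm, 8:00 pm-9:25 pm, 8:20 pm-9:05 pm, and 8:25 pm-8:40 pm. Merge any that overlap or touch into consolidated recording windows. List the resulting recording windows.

9:10 am–9:20 am overlaps/touches 8:55 am–10:25 am → extend to 8:55 am–10:25 am.
12:55 pm–4:55 pm is disjoint → start new block.
5:00 pm–7:35 pm is disjoint → start new block.
5:20 pm–7:15 pm overlaps/touches 5:00 pm–7:35 pm → extend to 5:00 pm–7:35 pm.
7:05 pm–7:10 pm overlaps/touches 5:00 pm–7:35 pm → extend to 5:00 pm–7:35 pm.
8:00 pm–9:25 pm is disjoint → start new block.
8:20 pm–9:05 pm overlaps/touches 8:00 pm–9:25 pm → extend to 8:00 pm–9:25 pm.
8:25 pm–8:40 pm overlaps/touches 8:00 pm–9:25 pm → extend to 8:00 pm–9:25 pm.

8:55 am–10:25 am, 12:55 pm–4:55 pm, 5:00 pm–7:35 pm, 8:00 pm–9:25 pm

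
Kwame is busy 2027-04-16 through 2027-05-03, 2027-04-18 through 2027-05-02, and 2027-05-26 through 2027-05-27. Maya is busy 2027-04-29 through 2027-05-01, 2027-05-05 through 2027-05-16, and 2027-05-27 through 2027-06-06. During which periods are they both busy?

2027-04-29 through 2027-05-01, 2027-05-27 through 2027-05-27

First set merges to 2027-04-16 through 2027-05-03, 2027-05-26 through 2027-05-27.
2027-04-16 through 2027-05-03 overlaps B on 2027-04-29 through 2027-05-01.
2027-05-26 through 2027-05-27 overlaps B on 2027-05-27 through 2027-05-27.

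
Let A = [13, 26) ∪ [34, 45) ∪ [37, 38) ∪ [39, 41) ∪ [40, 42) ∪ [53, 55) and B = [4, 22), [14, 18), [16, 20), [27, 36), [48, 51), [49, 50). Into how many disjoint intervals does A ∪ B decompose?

4

First set merges to [13, 26), [34, 45), [53, 55).
Second set merges to [4, 22), [27, 36), [48, 51).
A ∪ B = [4, 26), [27, 45), [48, 51), [53, 55).
That is 4 disjoint pieces.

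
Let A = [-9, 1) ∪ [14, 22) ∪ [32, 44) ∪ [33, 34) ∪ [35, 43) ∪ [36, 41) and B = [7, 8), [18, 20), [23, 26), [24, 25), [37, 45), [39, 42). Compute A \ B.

[-9, 1) ∪ [14, 18) ∪ [20, 22) ∪ [32, 37)

Merge the first list: [-9, 1), [14, 22), [32, 44).
Merge the second list: [7, 8), [18, 20), [23, 26), [37, 45).
[-9, 1): nothing removed.
[14, 22) \ B = [14, 18), [20, 22).
[32, 44) \ B = [32, 37).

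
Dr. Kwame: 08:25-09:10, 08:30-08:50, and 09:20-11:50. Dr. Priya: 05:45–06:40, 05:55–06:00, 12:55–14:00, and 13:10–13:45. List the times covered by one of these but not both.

Merge the first list: 08:25-09:10, 09:20-11:50.
Merge the second list: 05:45-06:40, 12:55-14:00.
A but not B: 08:25-09:10, 09:20-11:50.
B but not A: 05:45-06:40, 12:55-14:00.
Combining gives A △ B.

05:45-06:40, 08:25-09:10, 09:20-11:50, 12:55-14:00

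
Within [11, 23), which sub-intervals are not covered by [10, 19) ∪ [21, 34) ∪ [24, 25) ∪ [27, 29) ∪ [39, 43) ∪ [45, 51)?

The merged coverage is [10, 19), [21, 34), [39, 43), [45, 51).
Uncovered inside [11, 23): [19, 21).

[19, 21)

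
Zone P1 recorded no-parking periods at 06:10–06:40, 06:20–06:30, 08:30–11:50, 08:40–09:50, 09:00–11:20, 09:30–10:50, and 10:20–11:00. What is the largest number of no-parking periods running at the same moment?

4

At 09:30, 4 of the intervals are simultaneously active.
No point has more.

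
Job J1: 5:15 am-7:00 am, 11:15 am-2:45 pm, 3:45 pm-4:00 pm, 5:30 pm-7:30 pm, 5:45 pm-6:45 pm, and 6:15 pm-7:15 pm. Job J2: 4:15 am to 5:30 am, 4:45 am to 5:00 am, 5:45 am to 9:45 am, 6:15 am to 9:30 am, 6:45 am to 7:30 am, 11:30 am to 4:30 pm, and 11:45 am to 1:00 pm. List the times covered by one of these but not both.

Merge the first list: 5:15 am–7:00 am, 11:15 am–2:45 pm, 3:45 pm–4:00 pm, 5:30 pm–7:30 pm.
Merge the second list: 4:15 am–5:30 am, 5:45 am–9:45 am, 11:30 am–4:30 pm.
A \ B = 5:30 am–5:45 am, 11:15 am–11:30 am, 5:30 pm–7:30 pm.
B \ A = 4:15 am–5:15 am, 7:00 am–9:45 am, 2:45 pm–3:45 pm, 4:00 pm–4:30 pm.
Union of the two gives the symmetric difference.

4:15 am–5:15 am, 5:30 am–5:45 am, 7:00 am–9:45 am, 11:15 am–11:30 am, 2:45 pm–3:45 pm, 4:00 pm–4:30 pm, 5:30 pm–7:30 pm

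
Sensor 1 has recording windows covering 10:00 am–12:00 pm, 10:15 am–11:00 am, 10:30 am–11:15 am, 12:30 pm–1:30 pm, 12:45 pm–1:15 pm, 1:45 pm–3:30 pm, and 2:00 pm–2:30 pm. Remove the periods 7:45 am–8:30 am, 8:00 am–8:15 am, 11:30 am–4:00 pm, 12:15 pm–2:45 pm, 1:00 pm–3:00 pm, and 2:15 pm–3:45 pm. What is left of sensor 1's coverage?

10:00 am–11:30 am

First set merges to 10:00 am–12:00 pm, 12:30 pm–1:30 pm, 1:45 pm–3:30 pm.
Second set merges to 7:45 am–8:30 am, 11:30 am–4:00 pm.
10:00 am–12:00 pm minus B → 10:00 am–11:30 am.
12:30 pm–1:30 pm: fully covered by B → removed.
1:45 pm–3:30 pm: fully covered by B → removed.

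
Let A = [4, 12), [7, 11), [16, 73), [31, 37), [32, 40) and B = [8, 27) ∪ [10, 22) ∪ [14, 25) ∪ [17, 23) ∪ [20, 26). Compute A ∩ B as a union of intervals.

[8, 12) ∪ [16, 27)

A, merged: [4, 12), [16, 73).
B, merged: [8, 27).
[4, 12) ∩ B → [8, 12).
[16, 73) ∩ B → [16, 27).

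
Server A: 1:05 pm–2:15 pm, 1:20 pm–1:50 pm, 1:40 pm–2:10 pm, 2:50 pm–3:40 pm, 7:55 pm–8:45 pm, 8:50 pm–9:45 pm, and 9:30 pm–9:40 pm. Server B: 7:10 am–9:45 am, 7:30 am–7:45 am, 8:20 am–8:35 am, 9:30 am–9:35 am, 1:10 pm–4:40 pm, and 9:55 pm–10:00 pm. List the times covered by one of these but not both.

A, merged: 1:05 pm–2:15 pm, 2:50 pm–3:40 pm, 7:55 pm–8:45 pm, 8:50 pm–9:45 pm.
B, merged: 7:10 am–9:45 am, 1:10 pm–4:40 pm, 9:55 pm–10:00 pm.
Only in the first: 1:05 pm–1:10 pm, 7:55 pm–8:45 pm, 8:50 pm–9:45 pm.
Only in the second: 7:10 am–9:45 am, 2:15 pm–2:50 pm, 3:40 pm–4:40 pm, 9:55 pm–10:00 pm.
Together these are the periods covered by exactly one.

7:10 am–9:45 am, 1:05 pm–1:10 pm, 2:15 pm–2:50 pm, 3:40 pm–4:40 pm, 7:55 pm–8:45 pm, 8:50 pm–9:45 pm, 9:55 pm–10:00 pm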